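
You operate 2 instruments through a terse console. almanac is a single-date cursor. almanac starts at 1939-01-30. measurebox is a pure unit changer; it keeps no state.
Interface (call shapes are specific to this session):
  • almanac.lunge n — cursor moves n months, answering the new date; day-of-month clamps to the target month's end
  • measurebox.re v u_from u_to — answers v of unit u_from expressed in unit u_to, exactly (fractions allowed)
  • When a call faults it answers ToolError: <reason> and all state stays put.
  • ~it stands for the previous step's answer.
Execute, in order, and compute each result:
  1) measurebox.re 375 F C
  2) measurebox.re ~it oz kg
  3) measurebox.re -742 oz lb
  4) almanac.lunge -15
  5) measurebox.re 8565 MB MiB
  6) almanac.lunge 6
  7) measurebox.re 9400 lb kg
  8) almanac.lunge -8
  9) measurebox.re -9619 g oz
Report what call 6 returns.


Answer: 1938-04-30

Derivation:
% re(v→375, u_from→F, u_to→C) -> 1715/9
% re(v→~it, u_from→oz, u_to→kg) -> 15558218291/2880000000
% re(v→-742, u_from→oz, u_to→lb) -> -371/8
% lunge(n→-15) -> 1937-10-30
% re(v→8565, u_from→MB, u_to→MiB) -> 133828125/16384
% lunge(n→6) -> 1938-04-30
% re(v→9400, u_from→lb, u_to→kg) -> 2131884139/500000
% lunge(n→-8) -> 1937-08-30
% re(v→-9619, u_from→g, u_to→oz) -> -15390400000/45359237


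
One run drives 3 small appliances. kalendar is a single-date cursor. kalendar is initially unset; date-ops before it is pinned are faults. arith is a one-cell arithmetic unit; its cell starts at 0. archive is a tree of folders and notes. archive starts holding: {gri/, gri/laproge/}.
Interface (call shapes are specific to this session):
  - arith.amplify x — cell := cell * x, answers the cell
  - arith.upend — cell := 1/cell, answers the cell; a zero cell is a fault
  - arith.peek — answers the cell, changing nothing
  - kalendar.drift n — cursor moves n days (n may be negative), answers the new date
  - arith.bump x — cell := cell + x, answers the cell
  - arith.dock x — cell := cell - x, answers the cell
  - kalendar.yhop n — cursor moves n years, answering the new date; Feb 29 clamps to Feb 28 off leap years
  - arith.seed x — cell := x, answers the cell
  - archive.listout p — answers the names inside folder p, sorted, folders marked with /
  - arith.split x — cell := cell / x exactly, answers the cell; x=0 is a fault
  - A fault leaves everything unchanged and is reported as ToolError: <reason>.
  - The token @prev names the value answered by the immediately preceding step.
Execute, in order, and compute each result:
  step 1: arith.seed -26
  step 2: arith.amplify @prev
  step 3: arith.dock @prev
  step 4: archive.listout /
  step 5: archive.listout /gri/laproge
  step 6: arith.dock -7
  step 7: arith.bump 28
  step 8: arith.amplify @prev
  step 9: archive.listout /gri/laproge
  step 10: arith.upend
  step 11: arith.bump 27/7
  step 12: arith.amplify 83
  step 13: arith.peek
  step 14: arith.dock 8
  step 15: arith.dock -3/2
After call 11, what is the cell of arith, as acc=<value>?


> arith.seed x=-26
= -26
> arith.amplify x=@prev
= 676
> arith.dock x=@prev
= 0
> archive.listout p=/
= [gri/]
> archive.listout p=/gri/laproge
= []
> arith.dock x=-7
= 7
> arith.bump x=28
= 35
> arith.amplify x=@prev
= 1225
> archive.listout p=/gri/laproge
= []
> arith.upend
= 1/1225
> arith.bump x=27/7
= 4726/1225
> arith.amplify x=83
= 392258/1225
> arith.peek
= 392258/1225
> arith.dock x=8
= 382458/1225
> arith.dock x=-3/2
= 768591/2450

Answer: acc=4726/1225


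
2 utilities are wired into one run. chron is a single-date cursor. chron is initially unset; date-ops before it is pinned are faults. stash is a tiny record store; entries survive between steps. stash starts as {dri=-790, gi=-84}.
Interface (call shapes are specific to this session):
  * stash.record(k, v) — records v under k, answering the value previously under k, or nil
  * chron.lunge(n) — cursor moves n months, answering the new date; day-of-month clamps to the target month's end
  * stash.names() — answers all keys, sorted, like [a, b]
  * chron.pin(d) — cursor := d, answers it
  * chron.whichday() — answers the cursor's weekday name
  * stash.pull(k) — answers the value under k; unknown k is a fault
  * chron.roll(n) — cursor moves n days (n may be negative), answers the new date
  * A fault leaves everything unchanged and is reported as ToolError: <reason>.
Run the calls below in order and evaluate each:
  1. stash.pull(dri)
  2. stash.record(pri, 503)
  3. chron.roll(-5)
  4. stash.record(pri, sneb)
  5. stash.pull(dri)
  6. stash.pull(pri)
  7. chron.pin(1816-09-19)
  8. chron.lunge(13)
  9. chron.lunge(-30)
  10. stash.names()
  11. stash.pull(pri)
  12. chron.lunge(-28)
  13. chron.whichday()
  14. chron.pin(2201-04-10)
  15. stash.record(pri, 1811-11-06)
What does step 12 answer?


→ stash.pull(dri)
← -790
→ stash.record(pri, 503)
← nil
→ chron.roll(-5)
← ToolError: no date set
→ stash.record(pri, sneb)
← 503
→ stash.pull(dri)
← -790
→ stash.pull(pri)
← sneb
→ chron.pin(1816-09-19)
← 1816-09-19
→ chron.lunge(13)
← 1817-10-19
→ chron.lunge(-30)
← 1815-04-19
→ stash.names()
← [dri, gi, pri]
→ stash.pull(pri)
← sneb
→ chron.lunge(-28)
← 1812-12-19
→ chron.whichday()
← Saturday
→ chron.pin(2201-04-10)
← 2201-04-10
→ stash.record(pri, 1811-11-06)
← sneb

Answer: 1812-12-19


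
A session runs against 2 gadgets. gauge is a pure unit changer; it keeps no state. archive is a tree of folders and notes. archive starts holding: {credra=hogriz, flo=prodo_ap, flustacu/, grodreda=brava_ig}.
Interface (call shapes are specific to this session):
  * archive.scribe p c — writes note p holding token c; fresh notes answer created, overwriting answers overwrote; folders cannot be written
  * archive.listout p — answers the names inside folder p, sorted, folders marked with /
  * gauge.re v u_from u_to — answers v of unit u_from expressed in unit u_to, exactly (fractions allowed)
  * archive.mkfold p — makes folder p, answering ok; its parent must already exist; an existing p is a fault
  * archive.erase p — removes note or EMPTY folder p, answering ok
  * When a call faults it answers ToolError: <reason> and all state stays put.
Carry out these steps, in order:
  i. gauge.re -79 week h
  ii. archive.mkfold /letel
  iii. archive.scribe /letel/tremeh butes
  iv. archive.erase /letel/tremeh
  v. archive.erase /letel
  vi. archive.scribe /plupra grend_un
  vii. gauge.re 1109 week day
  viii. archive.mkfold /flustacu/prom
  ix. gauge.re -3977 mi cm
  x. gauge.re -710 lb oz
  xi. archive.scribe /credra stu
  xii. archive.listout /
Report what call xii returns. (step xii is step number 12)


Then gauge.re using -79, week, h, and see -13272.
Invoking archive.mkfold using /letel, and observe ok.
Next I call archive.scribe using /letel/tremeh, butes, — result: created.
I try archive.erase using /letel/tremeh, — result: ok.
I use archive.erase using /letel: ok.
I use archive.scribe using /plupra, grend_un, and get created.
I try gauge.re using 1109, week, day, and observe 7763.
Calling archive.mkfold using /flustacu/prom, giving ok.
Then gauge.re using -3977, mi, cm, and get -3200180544/5.
I call gauge.re using -710, lb, oz, and get -11360.
Using archive.scribe using /credra, stu, — result: overwrote.
I invoke archive.listout using /, yielding [credra, flo, flustacu/, grodreda, plupra].

Answer: [credra, flo, flustacu/, grodreda, plupra]


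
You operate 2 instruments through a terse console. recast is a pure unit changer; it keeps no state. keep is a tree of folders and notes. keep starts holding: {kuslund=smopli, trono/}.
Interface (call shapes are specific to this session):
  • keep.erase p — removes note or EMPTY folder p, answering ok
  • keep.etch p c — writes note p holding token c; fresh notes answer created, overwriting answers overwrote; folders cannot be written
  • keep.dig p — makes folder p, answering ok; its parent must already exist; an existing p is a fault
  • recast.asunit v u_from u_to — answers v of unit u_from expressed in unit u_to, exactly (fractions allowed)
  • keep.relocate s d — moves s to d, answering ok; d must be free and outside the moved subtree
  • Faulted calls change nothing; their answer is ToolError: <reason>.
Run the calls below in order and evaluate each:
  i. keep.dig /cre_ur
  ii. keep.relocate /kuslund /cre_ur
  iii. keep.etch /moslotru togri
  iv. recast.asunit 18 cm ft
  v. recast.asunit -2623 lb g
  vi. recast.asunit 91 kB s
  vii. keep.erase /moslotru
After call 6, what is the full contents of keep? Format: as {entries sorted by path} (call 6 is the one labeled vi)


CALL keep.dig[p=/cre_ur]
RET  ok
CALL keep.relocate[s=/kuslund; d=/cre_ur]
RET  ToolError: exists
CALL keep.etch[p=/moslotru; c=togri]
RET  created
CALL recast.asunit[v=18; u_from=cm; u_to=ft]
RET  75/127
CALL recast.asunit[v=-2623; u_from=lb; u_to=g]
RET  -118977278651/100000
CALL recast.asunit[v=91; u_from=kB; u_to=s]
RET  ToolError: incompatible units
CALL keep.erase[p=/moslotru]
RET  ok

Answer: {cre_ur/, kuslund=smopli, moslotru=togri, trono/}


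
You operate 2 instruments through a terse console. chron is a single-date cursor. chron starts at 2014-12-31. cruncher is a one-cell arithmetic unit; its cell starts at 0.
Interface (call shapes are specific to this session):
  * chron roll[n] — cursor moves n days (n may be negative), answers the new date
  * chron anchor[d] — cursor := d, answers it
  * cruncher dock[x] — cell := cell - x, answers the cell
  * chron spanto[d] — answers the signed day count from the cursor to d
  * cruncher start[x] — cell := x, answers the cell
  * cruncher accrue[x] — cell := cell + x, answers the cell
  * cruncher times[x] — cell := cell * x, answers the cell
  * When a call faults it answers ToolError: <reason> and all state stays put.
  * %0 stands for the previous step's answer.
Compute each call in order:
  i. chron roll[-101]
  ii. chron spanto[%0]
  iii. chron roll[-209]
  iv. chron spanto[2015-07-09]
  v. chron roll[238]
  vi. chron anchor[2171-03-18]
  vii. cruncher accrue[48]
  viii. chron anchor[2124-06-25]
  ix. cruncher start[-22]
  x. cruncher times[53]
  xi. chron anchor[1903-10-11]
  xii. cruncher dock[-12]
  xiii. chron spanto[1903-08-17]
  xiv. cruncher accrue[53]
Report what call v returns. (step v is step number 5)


Answer: 2014-10-20

Derivation:
Next I call chron roll with n=-101, — result: 2014-09-21.
Now I run chron spanto with d=%0, → 0.
I try chron roll with n=-209, and get 2014-02-24.
I use chron spanto with d=2015-07-09, and see 500.
Next I call chron roll with n=238, which returns 2014-10-20.
I invoke chron anchor with d=2171-03-18, giving 2171-03-18.
I try cruncher accrue with x=48, and get 48.
I invoke chron anchor with d=2124-06-25, — result: 2124-06-25.
Next I call cruncher start with x=-22: -22.
I use cruncher times with x=53, and get -1166.
I try chron anchor with d=1903-10-11, yielding 1903-10-11.
I invoke cruncher dock with x=-12, giving -1154.
I use chron spanto with d=1903-08-17, — result: -55.
Invoking cruncher accrue with x=53, and get -1101.


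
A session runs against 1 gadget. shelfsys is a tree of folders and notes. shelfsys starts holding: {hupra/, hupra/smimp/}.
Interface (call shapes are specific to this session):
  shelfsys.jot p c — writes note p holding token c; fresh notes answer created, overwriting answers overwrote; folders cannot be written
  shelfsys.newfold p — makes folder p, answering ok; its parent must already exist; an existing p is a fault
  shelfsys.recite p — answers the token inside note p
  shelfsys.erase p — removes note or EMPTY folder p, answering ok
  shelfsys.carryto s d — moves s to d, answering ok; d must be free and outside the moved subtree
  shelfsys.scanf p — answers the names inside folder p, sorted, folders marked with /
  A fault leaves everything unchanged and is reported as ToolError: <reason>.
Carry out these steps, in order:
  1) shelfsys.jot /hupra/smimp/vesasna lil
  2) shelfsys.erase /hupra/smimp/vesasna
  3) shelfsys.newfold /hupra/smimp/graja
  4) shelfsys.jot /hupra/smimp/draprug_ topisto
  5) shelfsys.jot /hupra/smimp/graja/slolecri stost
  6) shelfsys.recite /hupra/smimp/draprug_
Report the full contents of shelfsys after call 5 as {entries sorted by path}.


Answer: {hupra/, hupra/smimp/, hupra/smimp/draprug_=topisto, hupra/smimp/graja/, hupra/smimp/graja/slolecri=stost}

Derivation:
-- 1. shelfsys.jot(p→/hupra/smimp/vesasna, c→lil) == created
-- 2. shelfsys.erase(p→/hupra/smimp/vesasna) == ok
-- 3. shelfsys.newfold(p→/hupra/smimp/graja) == ok
-- 4. shelfsys.jot(p→/hupra/smimp/draprug_, c→topisto) == created
-- 5. shelfsys.jot(p→/hupra/smimp/graja/slolecri, c→stost) == created
-- 6. shelfsys.recite(p→/hupra/smimp/draprug_) == topisto


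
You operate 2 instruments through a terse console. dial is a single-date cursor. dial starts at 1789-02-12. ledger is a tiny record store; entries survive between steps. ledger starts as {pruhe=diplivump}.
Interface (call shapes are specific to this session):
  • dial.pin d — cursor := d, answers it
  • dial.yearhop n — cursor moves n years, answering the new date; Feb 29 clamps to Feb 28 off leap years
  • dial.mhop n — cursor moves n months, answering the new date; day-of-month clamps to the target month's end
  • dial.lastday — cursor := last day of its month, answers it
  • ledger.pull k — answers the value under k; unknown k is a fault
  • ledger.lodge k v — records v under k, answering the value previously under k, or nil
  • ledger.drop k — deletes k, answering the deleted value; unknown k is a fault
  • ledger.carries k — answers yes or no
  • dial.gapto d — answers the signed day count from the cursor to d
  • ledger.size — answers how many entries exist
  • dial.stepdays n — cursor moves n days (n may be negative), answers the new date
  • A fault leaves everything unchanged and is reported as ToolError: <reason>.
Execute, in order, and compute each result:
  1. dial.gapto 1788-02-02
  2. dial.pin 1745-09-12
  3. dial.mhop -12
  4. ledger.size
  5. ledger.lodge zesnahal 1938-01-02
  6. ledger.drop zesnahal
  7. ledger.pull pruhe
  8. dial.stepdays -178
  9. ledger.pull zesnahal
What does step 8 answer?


-> dial.gapto(1788-02-02)
<- -376
-> dial.pin(1745-09-12)
<- 1745-09-12
-> dial.mhop(-12)
<- 1744-09-12
-> ledger.size()
<- 1
-> ledger.lodge(zesnahal, 1938-01-02)
<- nil
-> ledger.drop(zesnahal)
<- 1938-01-02
-> ledger.pull(pruhe)
<- diplivump
-> dial.stepdays(-178)
<- 1744-03-18
-> ledger.pull(zesnahal)
<- ToolError: no such key zesnahal

Answer: 1744-03-18


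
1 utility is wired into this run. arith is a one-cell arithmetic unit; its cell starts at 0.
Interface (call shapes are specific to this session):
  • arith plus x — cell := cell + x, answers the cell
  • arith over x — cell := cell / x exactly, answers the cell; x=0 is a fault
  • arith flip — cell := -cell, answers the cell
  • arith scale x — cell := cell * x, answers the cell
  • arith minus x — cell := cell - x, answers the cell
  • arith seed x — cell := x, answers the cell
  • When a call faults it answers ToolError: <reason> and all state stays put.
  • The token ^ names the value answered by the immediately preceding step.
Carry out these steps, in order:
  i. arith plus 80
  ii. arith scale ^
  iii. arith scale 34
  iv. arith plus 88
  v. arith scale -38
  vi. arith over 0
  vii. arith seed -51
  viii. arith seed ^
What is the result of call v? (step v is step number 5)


Answer: -8272144

Derivation:
Using arith plus with x='80', yielding 80.
Invoking arith scale with x='^', and observe 6400.
Calling arith scale with x='34', — result: 217600.
Calling arith plus with x='88', and see 217688.
I try arith scale with x='-38', and get -8272144.
I use arith over with x='0', which returns ToolError: division by zero.
I try arith seed with x='-51', giving -51.
I try arith seed with x='^', and see -51.


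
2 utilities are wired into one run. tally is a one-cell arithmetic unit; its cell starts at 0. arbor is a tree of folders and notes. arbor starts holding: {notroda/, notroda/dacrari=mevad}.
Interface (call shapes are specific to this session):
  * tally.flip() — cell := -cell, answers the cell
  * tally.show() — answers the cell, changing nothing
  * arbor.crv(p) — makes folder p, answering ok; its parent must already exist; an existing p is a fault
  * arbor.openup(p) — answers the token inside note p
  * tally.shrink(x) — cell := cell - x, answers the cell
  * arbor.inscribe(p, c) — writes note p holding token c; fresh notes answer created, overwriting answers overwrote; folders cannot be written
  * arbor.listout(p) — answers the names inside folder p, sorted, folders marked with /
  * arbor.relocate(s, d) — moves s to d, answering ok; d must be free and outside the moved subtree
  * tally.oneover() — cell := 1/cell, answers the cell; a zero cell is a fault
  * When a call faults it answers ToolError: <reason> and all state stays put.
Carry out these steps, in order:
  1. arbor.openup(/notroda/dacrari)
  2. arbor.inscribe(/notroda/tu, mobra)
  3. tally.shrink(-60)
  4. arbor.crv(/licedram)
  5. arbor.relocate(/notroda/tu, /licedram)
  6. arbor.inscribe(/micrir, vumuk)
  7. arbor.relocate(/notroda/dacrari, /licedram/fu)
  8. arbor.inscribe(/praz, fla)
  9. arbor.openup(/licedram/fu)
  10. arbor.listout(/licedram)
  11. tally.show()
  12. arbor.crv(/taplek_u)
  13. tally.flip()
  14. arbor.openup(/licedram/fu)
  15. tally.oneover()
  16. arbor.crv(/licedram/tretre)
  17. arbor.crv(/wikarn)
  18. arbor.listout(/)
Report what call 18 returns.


Answer: [licedram/, micrir, notroda/, praz, taplek_u/, wikarn/]

Derivation:
// 1. openup(p=/notroda/dacrari) => mevad
// 2. inscribe(p=/notroda/tu, c=mobra) => created
// 3. shrink(x=-60) => 60
// 4. crv(p=/licedram) => ok
// 5. relocate(s=/notroda/tu, d=/licedram) => ToolError: exists
// 6. inscribe(p=/micrir, c=vumuk) => created
// 7. relocate(s=/notroda/dacrari, d=/licedram/fu) => ok
// 8. inscribe(p=/praz, c=fla) => created
// 9. openup(p=/licedram/fu) => mevad
// 10. listout(p=/licedram) => [fu]
// 11. show() => 60
// 12. crv(p=/taplek_u) => ok
// 13. flip() => -60
// 14. openup(p=/licedram/fu) => mevad
// 15. oneover() => -1/60
// 16. crv(p=/licedram/tretre) => ok
// 17. crv(p=/wikarn) => ok
// 18. listout(p=/) => [licedram/, micrir, notroda/, praz, taplek_u/, wikarn/]


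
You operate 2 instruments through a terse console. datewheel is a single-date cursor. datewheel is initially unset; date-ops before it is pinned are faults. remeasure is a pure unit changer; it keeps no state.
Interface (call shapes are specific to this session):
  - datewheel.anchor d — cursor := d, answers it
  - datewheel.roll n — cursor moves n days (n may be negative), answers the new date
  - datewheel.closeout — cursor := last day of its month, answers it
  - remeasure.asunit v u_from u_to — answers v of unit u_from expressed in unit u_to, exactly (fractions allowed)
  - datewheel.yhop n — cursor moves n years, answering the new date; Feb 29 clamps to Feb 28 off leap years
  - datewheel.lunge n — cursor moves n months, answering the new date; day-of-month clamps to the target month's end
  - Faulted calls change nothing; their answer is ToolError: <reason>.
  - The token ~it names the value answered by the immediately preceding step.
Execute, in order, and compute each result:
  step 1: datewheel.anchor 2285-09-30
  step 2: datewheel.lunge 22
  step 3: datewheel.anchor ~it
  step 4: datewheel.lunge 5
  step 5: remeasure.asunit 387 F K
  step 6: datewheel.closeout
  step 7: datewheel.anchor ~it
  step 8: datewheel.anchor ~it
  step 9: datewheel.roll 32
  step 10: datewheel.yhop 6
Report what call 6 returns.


Answer: 2287-12-31

Derivation:
I call anchor(2285-09-30), → 2285-09-30.
I invoke lunge(22), giving 2287-07-30.
I try anchor(~it), which returns 2287-07-30.
Calling lunge(5), yielding 2287-12-30.
Next I call asunit(387, F, K), and see 84667/180.
Then closeout(), yielding 2287-12-31.
I invoke anchor(~it), → 2287-12-31.
Calling anchor(~it), and get 2287-12-31.
Now I run roll(32), yielding 2288-02-01.
I invoke yhop(6), and get 2294-02-01.


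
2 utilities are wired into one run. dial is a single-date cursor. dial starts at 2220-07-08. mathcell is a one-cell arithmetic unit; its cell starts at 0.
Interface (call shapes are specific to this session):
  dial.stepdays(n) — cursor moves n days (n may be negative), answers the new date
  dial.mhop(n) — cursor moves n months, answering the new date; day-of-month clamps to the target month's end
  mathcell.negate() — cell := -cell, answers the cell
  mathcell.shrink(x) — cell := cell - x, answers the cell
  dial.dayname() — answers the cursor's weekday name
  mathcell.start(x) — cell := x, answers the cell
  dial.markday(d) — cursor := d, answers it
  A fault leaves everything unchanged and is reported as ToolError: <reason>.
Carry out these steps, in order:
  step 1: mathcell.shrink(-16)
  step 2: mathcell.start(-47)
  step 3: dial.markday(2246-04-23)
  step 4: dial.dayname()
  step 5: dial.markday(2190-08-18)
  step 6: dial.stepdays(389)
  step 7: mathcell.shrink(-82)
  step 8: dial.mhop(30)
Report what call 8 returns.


Answer: 2194-03-11

Derivation:
Do: mathcell.shrink[-16]
See: 16
Do: mathcell.start[-47]
See: -47
Do: dial.markday[2246-04-23]
See: 2246-04-23
Do: dial.dayname[]
See: Thursday
Do: dial.markday[2190-08-18]
See: 2190-08-18
Do: dial.stepdays[389]
See: 2191-09-11
Do: mathcell.shrink[-82]
See: 35
Do: dial.mhop[30]
See: 2194-03-11


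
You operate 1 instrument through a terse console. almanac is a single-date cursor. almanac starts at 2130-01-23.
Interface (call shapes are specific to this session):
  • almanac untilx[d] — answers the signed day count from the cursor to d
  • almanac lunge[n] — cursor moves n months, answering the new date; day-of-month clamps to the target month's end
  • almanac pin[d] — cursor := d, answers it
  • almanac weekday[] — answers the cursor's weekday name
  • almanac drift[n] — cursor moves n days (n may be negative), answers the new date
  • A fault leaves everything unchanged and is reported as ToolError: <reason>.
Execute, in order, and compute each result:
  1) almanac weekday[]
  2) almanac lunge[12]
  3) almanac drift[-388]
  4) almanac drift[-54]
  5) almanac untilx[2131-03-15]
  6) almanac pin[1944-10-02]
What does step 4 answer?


Answer: 2129-11-07

Derivation:
Do: almanac weekday[]
See: Monday
Do: almanac lunge[n='12']
See: 2131-01-23
Do: almanac drift[n='-388']
See: 2129-12-31
Do: almanac drift[n='-54']
See: 2129-11-07
Do: almanac untilx[d='2131-03-15']
See: 493
Do: almanac pin[d='1944-10-02']
See: 1944-10-02


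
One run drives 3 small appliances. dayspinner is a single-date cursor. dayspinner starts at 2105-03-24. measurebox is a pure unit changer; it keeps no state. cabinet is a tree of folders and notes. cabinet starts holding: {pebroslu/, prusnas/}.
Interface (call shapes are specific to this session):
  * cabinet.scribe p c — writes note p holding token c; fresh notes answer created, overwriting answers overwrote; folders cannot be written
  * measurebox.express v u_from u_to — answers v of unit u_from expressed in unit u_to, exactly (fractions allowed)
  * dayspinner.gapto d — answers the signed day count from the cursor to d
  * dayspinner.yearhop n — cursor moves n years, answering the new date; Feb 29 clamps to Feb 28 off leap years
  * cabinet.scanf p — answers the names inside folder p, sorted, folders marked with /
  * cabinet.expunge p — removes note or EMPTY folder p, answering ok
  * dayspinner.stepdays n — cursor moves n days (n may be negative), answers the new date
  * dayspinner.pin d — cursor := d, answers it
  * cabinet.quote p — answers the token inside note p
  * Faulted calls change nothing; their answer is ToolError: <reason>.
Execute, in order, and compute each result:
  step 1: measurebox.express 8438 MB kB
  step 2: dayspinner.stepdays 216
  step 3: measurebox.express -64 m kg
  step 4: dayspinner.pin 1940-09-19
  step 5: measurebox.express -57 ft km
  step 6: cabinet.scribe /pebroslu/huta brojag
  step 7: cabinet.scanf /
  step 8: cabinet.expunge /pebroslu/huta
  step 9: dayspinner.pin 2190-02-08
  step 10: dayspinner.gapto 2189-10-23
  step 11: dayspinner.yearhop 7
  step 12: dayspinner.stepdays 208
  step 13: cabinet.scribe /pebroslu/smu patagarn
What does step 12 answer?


# measurebox.express(v=8438, u_from=MB, u_to=kB) ~> 8438000
# dayspinner.stepdays(n=216) ~> 2105-10-26
# measurebox.express(v=-64, u_from=m, u_to=kg) ~> ToolError: incompatible units
# dayspinner.pin(d=1940-09-19) ~> 1940-09-19
# measurebox.express(v=-57, u_from=ft, u_to=km) ~> -21717/1250000
# cabinet.scribe(p=/pebroslu/huta, c=brojag) ~> created
# cabinet.scanf(p=/) ~> [pebroslu/, prusnas/]
# cabinet.expunge(p=/pebroslu/huta) ~> ok
# dayspinner.pin(d=2190-02-08) ~> 2190-02-08
# dayspinner.gapto(d=2189-10-23) ~> -108
# dayspinner.yearhop(n=7) ~> 2197-02-08
# dayspinner.stepdays(n=208) ~> 2197-09-04
# cabinet.scribe(p=/pebroslu/smu, c=patagarn) ~> created

Answer: 2197-09-04


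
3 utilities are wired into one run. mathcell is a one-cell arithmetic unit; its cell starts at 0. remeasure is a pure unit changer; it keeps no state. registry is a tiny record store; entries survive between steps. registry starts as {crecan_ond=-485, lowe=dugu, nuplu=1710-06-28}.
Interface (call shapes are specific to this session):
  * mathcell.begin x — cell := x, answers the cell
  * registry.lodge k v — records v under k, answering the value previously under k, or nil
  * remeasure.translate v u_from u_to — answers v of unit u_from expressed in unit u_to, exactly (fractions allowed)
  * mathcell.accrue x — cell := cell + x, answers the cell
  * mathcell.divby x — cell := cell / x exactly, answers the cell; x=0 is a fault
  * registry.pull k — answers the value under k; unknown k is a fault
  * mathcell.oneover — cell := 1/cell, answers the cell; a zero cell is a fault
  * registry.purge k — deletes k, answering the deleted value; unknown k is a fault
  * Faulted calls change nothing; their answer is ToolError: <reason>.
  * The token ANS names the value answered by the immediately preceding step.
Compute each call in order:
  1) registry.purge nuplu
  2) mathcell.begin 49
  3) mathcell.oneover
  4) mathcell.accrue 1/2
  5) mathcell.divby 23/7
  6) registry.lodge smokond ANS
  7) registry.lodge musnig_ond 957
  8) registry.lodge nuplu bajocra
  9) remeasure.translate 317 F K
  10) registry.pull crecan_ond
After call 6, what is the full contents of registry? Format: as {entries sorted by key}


CALL registry.purge[k='nuplu']
RET  1710-06-28
CALL mathcell.begin[x='49']
RET  49
CALL mathcell.oneover[]
RET  1/49
CALL mathcell.accrue[x='1/2']
RET  51/98
CALL mathcell.divby[x='23/7']
RET  51/322
CALL registry.lodge[k='smokond'; v='ANS']
RET  nil
CALL registry.lodge[k='musnig_ond'; v='957']
RET  nil
CALL registry.lodge[k='nuplu'; v='bajocra']
RET  nil
CALL remeasure.translate[v='317'; u_from='F'; u_to='K']
RET  25889/60
CALL registry.pull[k='crecan_ond']
RET  -485

Answer: {crecan_ond=-485, lowe=dugu, smokond=51/322}


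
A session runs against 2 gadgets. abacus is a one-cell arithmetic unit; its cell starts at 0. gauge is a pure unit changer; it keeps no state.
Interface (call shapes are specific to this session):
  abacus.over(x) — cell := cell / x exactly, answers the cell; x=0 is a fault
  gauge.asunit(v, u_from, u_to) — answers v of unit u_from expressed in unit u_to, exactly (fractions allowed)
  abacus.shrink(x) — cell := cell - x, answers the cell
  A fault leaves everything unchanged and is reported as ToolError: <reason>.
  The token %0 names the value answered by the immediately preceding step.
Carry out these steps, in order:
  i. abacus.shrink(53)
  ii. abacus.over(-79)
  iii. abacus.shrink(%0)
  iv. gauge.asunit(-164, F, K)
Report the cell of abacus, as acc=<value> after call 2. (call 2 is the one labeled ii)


;; 1. abacus.shrink(x='53') -> -53
;; 2. abacus.over(x='-79') -> 53/79
;; 3. abacus.shrink(x='%0') -> 0
;; 4. gauge.asunit(v='-164', u_from='F', u_to='K') -> 29567/180

Answer: acc=53/79


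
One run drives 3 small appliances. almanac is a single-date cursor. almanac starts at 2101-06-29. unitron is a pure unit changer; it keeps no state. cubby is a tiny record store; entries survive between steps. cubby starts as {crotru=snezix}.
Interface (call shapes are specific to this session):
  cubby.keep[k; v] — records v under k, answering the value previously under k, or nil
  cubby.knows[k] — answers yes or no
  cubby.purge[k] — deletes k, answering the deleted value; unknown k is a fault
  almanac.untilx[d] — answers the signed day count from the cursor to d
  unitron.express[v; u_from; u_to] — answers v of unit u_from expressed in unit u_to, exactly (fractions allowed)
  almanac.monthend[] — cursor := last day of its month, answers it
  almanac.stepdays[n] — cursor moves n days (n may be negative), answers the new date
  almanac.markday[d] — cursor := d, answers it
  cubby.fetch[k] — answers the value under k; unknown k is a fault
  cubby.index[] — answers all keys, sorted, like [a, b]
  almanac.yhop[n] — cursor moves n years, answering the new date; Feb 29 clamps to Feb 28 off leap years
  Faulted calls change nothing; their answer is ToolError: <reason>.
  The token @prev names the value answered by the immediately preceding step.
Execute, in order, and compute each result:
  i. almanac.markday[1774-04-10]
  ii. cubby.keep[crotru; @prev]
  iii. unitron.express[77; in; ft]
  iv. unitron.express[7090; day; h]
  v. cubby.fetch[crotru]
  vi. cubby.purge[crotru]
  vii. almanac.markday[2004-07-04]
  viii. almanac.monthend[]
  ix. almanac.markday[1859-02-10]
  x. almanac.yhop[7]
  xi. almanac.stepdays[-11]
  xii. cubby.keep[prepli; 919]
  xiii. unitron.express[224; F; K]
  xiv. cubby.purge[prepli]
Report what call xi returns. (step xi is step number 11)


Answer: 1866-01-30

Derivation:
> almanac.markday d→1774-04-10
:: 1774-04-10
> cubby.keep k→crotru v→@prev
:: snezix
> unitron.express v→77 u_from→in u_to→ft
:: 77/12
> unitron.express v→7090 u_from→day u_to→h
:: 170160
> cubby.fetch k→crotru
:: 1774-04-10
> cubby.purge k→crotru
:: 1774-04-10
> almanac.markday d→2004-07-04
:: 2004-07-04
> almanac.monthend
:: 2004-07-31
> almanac.markday d→1859-02-10
:: 1859-02-10
> almanac.yhop n→7
:: 1866-02-10
> almanac.stepdays n→-11
:: 1866-01-30
> cubby.keep k→prepli v→919
:: nil
> unitron.express v→224 u_from→F u_to→K
:: 22789/60
> cubby.purge k→prepli
:: 919


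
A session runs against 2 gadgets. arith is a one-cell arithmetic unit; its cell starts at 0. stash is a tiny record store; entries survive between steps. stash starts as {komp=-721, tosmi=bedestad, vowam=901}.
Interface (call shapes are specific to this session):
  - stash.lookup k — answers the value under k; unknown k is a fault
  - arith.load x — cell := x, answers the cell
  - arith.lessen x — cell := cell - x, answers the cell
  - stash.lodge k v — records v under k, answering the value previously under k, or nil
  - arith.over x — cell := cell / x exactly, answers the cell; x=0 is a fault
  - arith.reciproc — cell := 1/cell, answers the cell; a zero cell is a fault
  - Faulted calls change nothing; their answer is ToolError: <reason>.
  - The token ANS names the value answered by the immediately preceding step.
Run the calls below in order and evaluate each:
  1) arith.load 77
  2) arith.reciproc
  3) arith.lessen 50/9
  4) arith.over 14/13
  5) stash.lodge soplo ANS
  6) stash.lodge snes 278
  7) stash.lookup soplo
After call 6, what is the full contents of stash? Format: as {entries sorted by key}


→ arith.load(x: 77)
← 77
→ arith.reciproc()
← 1/77
→ arith.lessen(x: 50/9)
← -3841/693
→ arith.over(x: 14/13)
← -49933/9702
→ stash.lodge(k: soplo, v: ANS)
← nil
→ stash.lodge(k: snes, v: 278)
← nil
→ stash.lookup(k: soplo)
← -49933/9702

Answer: {komp=-721, snes=278, soplo=-49933/9702, tosmi=bedestad, vowam=901}


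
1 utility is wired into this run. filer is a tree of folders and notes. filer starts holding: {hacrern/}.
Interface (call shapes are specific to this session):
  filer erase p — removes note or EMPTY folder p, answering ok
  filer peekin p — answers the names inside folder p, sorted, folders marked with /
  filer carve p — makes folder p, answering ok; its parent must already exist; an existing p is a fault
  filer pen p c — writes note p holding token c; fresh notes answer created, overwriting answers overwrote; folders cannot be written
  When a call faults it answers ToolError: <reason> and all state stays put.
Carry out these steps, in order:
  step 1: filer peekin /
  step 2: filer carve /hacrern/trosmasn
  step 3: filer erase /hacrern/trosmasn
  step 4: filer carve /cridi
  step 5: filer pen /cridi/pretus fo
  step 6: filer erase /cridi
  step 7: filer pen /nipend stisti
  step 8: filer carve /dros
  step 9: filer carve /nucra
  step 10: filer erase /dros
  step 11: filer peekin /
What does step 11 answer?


CALL filer peekin[p→/]
RET  [hacrern/]
CALL filer carve[p→/hacrern/trosmasn]
RET  ok
CALL filer erase[p→/hacrern/trosmasn]
RET  ok
CALL filer carve[p→/cridi]
RET  ok
CALL filer pen[p→/cridi/pretus; c→fo]
RET  created
CALL filer erase[p→/cridi]
RET  ToolError: not empty
CALL filer pen[p→/nipend; c→stisti]
RET  created
CALL filer carve[p→/dros]
RET  ok
CALL filer carve[p→/nucra]
RET  ok
CALL filer erase[p→/dros]
RET  ok
CALL filer peekin[p→/]
RET  [cridi/, hacrern/, nipend, nucra/]

Answer: [cridi/, hacrern/, nipend, nucra/]


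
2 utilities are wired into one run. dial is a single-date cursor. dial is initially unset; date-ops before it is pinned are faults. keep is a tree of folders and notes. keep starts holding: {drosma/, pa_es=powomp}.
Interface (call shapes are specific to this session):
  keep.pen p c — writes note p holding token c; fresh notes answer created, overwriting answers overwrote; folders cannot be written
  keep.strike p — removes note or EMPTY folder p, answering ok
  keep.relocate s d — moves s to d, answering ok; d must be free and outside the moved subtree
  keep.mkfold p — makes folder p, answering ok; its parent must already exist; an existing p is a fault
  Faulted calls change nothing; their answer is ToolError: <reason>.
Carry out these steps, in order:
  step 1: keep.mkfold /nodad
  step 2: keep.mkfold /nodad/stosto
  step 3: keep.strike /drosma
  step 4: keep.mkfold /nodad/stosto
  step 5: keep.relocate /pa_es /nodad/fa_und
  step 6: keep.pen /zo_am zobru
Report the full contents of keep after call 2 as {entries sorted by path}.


$ mkfold p='/nodad'
[out] ok
$ mkfold p='/nodad/stosto'
[out] ok
$ strike p='/drosma'
[out] ok
$ mkfold p='/nodad/stosto'
[out] ToolError: exists
$ relocate s='/pa_es' d='/nodad/fa_und'
[out] ok
$ pen p='/zo_am' c='zobru'
[out] created

Answer: {drosma/, nodad/, nodad/stosto/, pa_es=powomp}


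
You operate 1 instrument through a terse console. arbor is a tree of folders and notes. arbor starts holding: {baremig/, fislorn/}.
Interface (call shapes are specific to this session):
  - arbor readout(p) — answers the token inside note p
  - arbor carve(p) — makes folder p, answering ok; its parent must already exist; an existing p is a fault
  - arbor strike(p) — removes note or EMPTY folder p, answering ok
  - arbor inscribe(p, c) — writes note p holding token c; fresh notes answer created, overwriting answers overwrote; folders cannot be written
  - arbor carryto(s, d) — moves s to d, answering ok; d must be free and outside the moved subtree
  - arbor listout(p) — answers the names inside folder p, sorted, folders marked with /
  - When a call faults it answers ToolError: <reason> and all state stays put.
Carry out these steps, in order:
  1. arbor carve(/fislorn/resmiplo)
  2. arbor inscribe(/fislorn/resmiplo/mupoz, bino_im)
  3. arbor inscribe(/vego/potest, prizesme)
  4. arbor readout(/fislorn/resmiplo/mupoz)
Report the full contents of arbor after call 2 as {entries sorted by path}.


% arbor carve p: /fislorn/resmiplo
:: ok
% arbor inscribe p: /fislorn/resmiplo/mupoz c: bino_im
:: created
% arbor inscribe p: /vego/potest c: prizesme
:: ToolError: no parent
% arbor readout p: /fislorn/resmiplo/mupoz
:: bino_im

Answer: {baremig/, fislorn/, fislorn/resmiplo/, fislorn/resmiplo/mupoz=bino_im}


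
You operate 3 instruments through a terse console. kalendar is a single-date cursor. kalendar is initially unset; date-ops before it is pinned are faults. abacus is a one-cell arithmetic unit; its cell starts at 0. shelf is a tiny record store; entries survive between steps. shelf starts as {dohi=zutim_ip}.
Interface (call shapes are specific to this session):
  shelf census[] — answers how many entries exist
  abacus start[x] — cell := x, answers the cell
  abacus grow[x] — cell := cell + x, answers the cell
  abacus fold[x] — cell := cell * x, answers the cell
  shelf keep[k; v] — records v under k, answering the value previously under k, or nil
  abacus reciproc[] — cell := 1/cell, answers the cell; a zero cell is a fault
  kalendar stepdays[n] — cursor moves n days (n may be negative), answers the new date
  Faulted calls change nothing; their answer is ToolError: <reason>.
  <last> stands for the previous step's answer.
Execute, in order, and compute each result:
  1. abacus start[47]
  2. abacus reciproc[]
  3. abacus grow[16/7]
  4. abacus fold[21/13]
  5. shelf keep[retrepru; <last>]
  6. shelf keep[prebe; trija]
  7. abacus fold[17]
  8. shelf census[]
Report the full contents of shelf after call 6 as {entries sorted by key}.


;; abacus start(47) -> 47
;; abacus reciproc() -> 1/47
;; abacus grow(16/7) -> 759/329
;; abacus fold(21/13) -> 2277/611
;; shelf keep(retrepru, <last>) -> nil
;; shelf keep(prebe, trija) -> nil
;; abacus fold(17) -> 38709/611
;; shelf census() -> 3

Answer: {dohi=zutim_ip, prebe=trija, retrepru=2277/611}


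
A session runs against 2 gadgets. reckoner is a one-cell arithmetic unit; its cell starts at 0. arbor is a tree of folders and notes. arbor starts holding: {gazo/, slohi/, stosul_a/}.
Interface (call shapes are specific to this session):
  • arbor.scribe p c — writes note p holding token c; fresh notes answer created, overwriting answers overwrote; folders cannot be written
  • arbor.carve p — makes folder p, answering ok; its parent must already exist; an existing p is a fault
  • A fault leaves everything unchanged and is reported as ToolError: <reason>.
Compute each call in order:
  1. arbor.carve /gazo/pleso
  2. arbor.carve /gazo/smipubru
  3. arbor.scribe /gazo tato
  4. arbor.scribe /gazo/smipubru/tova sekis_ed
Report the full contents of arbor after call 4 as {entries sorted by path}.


Answer: {gazo/, gazo/pleso/, gazo/smipubru/, gazo/smipubru/tova=sekis_ed, slohi/, stosul_a/}

Derivation:
;; 1. carve(p: /gazo/pleso) : ok
;; 2. carve(p: /gazo/smipubru) : ok
;; 3. scribe(p: /gazo, c: tato) : ToolError: is a directory
;; 4. scribe(p: /gazo/smipubru/tova, c: sekis_ed) : created


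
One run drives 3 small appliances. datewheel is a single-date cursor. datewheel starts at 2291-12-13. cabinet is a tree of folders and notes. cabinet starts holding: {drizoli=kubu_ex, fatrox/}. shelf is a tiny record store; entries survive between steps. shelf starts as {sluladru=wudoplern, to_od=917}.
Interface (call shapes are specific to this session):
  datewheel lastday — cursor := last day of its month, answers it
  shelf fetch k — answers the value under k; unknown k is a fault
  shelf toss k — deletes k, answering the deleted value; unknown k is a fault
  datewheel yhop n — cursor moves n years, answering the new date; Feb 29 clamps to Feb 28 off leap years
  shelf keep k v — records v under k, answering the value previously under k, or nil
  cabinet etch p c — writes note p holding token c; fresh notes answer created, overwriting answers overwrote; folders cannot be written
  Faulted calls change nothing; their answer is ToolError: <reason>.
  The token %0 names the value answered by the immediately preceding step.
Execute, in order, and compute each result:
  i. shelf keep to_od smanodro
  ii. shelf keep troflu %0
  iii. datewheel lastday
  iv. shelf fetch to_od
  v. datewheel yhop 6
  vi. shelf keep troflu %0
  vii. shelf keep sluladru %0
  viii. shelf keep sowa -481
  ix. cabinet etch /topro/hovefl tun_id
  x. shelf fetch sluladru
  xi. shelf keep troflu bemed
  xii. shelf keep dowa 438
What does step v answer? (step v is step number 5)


==> shelf keep(k='to_od', v='smanodro')
<== 917
==> shelf keep(k='troflu', v='%0')
<== nil
==> datewheel lastday()
<== 2291-12-31
==> shelf fetch(k='to_od')
<== smanodro
==> datewheel yhop(n='6')
<== 2297-12-31
==> shelf keep(k='troflu', v='%0')
<== 917
==> shelf keep(k='sluladru', v='%0')
<== wudoplern
==> shelf keep(k='sowa', v='-481')
<== nil
==> cabinet etch(p='/topro/hovefl', c='tun_id')
<== ToolError: no parent
==> shelf fetch(k='sluladru')
<== 917
==> shelf keep(k='troflu', v='bemed')
<== 2297-12-31
==> shelf keep(k='dowa', v='438')
<== nil

Answer: 2297-12-31
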